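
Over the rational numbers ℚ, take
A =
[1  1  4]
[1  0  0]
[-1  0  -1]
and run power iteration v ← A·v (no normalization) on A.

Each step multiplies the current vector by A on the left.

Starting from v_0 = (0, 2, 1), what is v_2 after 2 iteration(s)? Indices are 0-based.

v_2 = (2, 6, -5)

v_0 = (0, 2, 1).
v_1 = A·v_0 = (6, 0, -1).
v_2 = A·v_1 = (2, 6, -5).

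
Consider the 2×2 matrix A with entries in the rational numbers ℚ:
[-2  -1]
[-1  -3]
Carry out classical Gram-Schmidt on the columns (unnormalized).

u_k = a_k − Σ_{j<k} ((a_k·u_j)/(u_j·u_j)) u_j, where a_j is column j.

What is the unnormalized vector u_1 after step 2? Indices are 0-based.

Step 1: u_0 = a_0 = (-2, -1).
Step 2: u_1 = a_1 − (1)·u_0 = (1, -2).

u_1 = (1, -2)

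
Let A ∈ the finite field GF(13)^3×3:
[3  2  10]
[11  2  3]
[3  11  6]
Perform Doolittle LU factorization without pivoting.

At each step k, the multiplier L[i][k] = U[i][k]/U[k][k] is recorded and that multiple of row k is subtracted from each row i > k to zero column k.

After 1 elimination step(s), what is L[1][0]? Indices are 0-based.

L[1][0] = 8

k=0: U[0][0]=3
  eliminate (1,0): mult=8, new row 1: (0, 12, 1); set L[1][0]=8
  eliminate (2,0): mult=1, new row 2: (0, 9, 9); set L[2][0]=1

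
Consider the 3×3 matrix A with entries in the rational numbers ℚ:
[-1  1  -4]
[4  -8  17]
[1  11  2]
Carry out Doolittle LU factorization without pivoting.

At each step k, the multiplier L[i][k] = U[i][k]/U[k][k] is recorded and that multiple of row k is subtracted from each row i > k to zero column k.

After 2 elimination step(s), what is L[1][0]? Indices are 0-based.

k=0: U[0][0]=-1
  eliminate (1,0): mult=-4, new row 1: (0, -4, 1); set L[1][0]=-4
  eliminate (2,0): mult=-1, new row 2: (0, 12, -2); set L[2][0]=-1
k=1: U[1][1]=-4
  eliminate (2,1): mult=-3, new row 2: (0, 0, 1); set L[2][1]=-3

L[1][0] = -4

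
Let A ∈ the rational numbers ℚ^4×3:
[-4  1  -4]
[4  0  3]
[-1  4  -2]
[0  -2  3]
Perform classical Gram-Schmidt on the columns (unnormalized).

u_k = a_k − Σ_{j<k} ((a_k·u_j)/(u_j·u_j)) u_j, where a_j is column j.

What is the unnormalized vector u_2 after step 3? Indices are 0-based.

u_2 = (-218/629, -57/629, 644/629, 1179/629)

Step 1: u_0 = a_0 = (-4, 4, -1, 0).
Step 2: u_1 = a_1 − (-8/33)·u_0 = (1/33, 32/33, 124/33, -2).
Step 3: u_2 = a_2 − (10/11)·u_0 − (-354/629)·u_1 = (-218/629, -57/629, 644/629, 1179/629).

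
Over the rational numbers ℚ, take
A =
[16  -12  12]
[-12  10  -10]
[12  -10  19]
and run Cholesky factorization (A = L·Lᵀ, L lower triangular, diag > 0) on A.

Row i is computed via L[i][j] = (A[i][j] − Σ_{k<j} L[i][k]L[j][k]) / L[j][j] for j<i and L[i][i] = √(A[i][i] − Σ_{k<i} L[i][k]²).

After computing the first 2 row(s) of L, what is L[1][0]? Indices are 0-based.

Step 1: L[0][0] = √(16) = 4.
  L[1][0] = (-12) / L[0][0] = -3.
Step 2: L[1][1] = √(1) = 1.

L[1][0] = -3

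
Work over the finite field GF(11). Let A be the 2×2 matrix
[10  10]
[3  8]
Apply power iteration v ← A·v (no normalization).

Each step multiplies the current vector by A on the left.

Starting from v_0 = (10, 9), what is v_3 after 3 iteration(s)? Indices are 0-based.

v_3 = (6, 4)

v_0 = (10, 9).
v_1 = A·v_0 = (3, 3).
v_2 = A·v_1 = (5, 0).
v_3 = A·v_2 = (6, 4).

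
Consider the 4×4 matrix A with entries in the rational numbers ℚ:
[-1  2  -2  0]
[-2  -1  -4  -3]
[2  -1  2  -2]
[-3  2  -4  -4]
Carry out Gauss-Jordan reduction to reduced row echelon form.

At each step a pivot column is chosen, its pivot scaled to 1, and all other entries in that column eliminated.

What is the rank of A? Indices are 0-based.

pivot(0,0)=-1: scale R0 → (1, -2, 2, 0)
  clear (1,0): R1 −= (-2)R0 → (0, -5, 0, -3)
  clear (2,0): R2 −= (2)R0 → (0, 3, -2, -2)
  clear (3,0): R3 −= (-3)R0 → (0, -4, 2, -4)
pivot(1,1)=-5: scale R1 → (0, 1, 0, 3/5)
  clear (0,1): R0 −= (-2)R1 → (1, 0, 2, 6/5)
  clear (2,1): R2 −= (3)R1 → (0, 0, -2, -19/5)
  clear (3,1): R3 −= (-4)R1 → (0, 0, 2, -8/5)
pivot(2,2)=-2: scale R2 → (0, 0, 1, 19/10)
  clear (0,2): R0 −= (2)R2 → (1, 0, 0, -13/5)
  clear (3,2): R3 −= (2)R2 → (0, 0, 0, -27/5)
pivot(3,3)=-27/5: scale R3 → (0, 0, 0, 1)
  clear (0,3): R0 −= (-13/5)R3 → (1, 0, 0, 0)
  clear (1,3): R1 −= (3/5)R3 → (0, 1, 0, 0)
  clear (2,3): R2 −= (19/10)R3 → (0, 0, 1, 0)

rank = 4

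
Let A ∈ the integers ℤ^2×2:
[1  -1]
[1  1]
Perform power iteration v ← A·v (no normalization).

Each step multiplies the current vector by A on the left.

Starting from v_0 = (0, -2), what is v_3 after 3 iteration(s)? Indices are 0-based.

v_3 = (4, 4)

v_0 = (0, -2).
v_1 = A·v_0 = (2, -2).
v_2 = A·v_1 = (4, 0).
v_3 = A·v_2 = (4, 4).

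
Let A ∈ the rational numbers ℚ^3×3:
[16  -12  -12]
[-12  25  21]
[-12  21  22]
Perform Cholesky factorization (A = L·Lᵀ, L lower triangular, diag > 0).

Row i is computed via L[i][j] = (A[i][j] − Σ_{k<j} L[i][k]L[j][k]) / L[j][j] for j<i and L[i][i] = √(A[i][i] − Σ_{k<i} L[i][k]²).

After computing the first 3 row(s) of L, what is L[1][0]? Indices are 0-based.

Step 1: L[0][0] = √(16) = 4.
  L[1][0] = (-12) / L[0][0] = -3.
Step 2: L[1][1] = √(16) = 4.
  L[2][0] = (-12) / L[0][0] = -3.
  L[2][1] = (12) / L[1][1] = 3.
Step 3: L[2][2] = √(4) = 2.

L[1][0] = -3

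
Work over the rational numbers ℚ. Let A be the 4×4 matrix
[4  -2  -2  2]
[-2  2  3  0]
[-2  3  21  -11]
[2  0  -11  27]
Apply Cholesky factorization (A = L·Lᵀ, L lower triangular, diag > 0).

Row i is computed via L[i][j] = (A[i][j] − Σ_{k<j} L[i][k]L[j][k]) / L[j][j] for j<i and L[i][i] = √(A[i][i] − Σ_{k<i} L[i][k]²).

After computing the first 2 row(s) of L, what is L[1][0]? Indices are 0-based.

Step 1: L[0][0] = √(4) = 2.
  L[1][0] = (-2) / L[0][0] = -1.
Step 2: L[1][1] = √(1) = 1.

L[1][0] = -1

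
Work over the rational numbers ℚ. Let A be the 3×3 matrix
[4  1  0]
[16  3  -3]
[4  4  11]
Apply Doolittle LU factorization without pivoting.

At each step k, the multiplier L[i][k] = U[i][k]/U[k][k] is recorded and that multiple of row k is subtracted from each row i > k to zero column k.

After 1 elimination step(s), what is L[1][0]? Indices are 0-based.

L[1][0] = 4

Step 1: pivot at (0,0) is 4.
  row1 ← row1 − (4)·row0  ⇒  L[1][0]=4, U row1=(0, -1, -3)
  row2 ← row2 − (1)·row0  ⇒  L[2][0]=1, U row2=(0, 3, 11)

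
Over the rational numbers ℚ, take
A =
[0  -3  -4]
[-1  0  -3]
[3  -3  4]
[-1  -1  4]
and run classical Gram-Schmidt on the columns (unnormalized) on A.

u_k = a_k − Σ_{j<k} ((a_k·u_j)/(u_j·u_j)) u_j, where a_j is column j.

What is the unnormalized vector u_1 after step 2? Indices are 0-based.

Step 1: u_0 = a_0 = (0, -1, 3, -1).
Step 2: u_1 = a_1 − (-8/11)·u_0 = (-3, -8/11, -9/11, -19/11).

u_1 = (-3, -8/11, -9/11, -19/11)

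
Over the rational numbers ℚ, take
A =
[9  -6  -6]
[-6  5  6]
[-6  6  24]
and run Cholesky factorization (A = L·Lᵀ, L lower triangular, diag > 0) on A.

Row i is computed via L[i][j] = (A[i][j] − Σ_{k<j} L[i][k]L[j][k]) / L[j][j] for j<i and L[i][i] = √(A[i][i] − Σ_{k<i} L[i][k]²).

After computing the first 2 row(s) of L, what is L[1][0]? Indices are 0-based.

L[1][0] = -2

Step 1: L[0][0] = √(9) = 3.
  L[1][0] = (-6) / L[0][0] = -2.
Step 2: L[1][1] = √(1) = 1.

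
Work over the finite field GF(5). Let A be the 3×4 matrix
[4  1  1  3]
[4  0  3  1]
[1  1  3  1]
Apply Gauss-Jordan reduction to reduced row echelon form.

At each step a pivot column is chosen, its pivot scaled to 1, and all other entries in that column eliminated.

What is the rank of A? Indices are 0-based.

step 1: normalize row 0 (÷4) = (1, 4, 4, 2)
  row 1: subtract 4×row0 = (0, 4, 2, 3)
  row 2: subtract 1×row0 = (0, 2, 4, 4)
step 2: normalize row 1 (÷4) = (0, 1, 3, 2)
  row 0: subtract 4×row1 = (1, 0, 2, 4)
  row 2: subtract 2×row1 = (0, 0, 3, 0)
step 3: normalize row 2 (÷3) = (0, 0, 1, 0)
  row 0: subtract 2×row2 = (1, 0, 0, 4)
  row 1: subtract 3×row2 = (0, 1, 0, 2)

rank = 3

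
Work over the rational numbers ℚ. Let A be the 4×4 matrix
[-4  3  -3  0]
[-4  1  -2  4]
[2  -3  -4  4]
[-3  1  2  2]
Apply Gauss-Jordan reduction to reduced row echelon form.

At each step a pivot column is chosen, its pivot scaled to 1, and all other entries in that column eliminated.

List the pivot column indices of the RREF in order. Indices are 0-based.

pivot(0,0)=-4: scale R0 → (1, -3/4, 3/4, 0)
  clear (1,0): R1 −= (-4)R0 → (0, -2, 1, 4)
  clear (2,0): R2 −= (2)R0 → (0, -3/2, -11/2, 4)
  clear (3,0): R3 −= (-3)R0 → (0, -5/4, 17/4, 2)
pivot(1,1)=-2: scale R1 → (0, 1, -1/2, -2)
  clear (0,1): R0 −= (-3/4)R1 → (1, 0, 3/8, -3/2)
  clear (2,1): R2 −= (-3/2)R1 → (0, 0, -25/4, 1)
  clear (3,1): R3 −= (-5/4)R1 → (0, 0, 29/8, -1/2)
pivot(2,2)=-25/4: scale R2 → (0, 0, 1, -4/25)
  clear (0,2): R0 −= (3/8)R2 → (1, 0, 0, -36/25)
  clear (1,2): R1 −= (-1/2)R2 → (0, 1, 0, -52/25)
  clear (3,2): R3 −= (29/8)R2 → (0, 0, 0, 2/25)
pivot(3,3)=2/25: scale R3 → (0, 0, 0, 1)
  clear (0,3): R0 −= (-36/25)R3 → (1, 0, 0, 0)
  clear (1,3): R1 −= (-52/25)R3 → (0, 1, 0, 0)
  clear (2,3): R2 −= (-4/25)R3 → (0, 0, 1, 0)

pivot columns: 0, 1, 2, 3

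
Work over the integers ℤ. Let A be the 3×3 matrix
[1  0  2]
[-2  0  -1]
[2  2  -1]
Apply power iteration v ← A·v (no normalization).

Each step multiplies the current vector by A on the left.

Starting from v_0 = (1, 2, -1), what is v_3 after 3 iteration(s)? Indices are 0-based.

v_0 = (1, 2, -1).
v_1 = A·v_0 = (-1, -1, 7).
v_2 = A·v_1 = (13, -5, -11).
v_3 = A·v_2 = (-9, -15, 27).

v_3 = (-9, -15, 27)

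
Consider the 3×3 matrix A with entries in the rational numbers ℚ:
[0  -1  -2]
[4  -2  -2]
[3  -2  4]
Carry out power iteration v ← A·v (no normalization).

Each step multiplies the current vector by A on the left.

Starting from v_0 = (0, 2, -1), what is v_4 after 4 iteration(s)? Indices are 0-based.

v_4 = (108, 164, -460)

v_0 = (0, 2, -1).
v_1 = A·v_0 = (0, -2, -8).
v_2 = A·v_1 = (18, 20, -28).
v_3 = A·v_2 = (36, 88, -98).
v_4 = A·v_3 = (108, 164, -460).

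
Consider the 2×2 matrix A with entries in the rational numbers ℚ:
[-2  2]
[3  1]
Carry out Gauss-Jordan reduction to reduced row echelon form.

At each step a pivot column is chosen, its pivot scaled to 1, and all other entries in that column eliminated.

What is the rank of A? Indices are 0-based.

pivot(0,0)=-2: scale R0 → (1, -1)
  clear (1,0): R1 −= (3)R0 → (0, 4)
pivot(1,1)=4: scale R1 → (0, 1)
  clear (0,1): R0 −= (-1)R1 → (1, 0)

rank = 2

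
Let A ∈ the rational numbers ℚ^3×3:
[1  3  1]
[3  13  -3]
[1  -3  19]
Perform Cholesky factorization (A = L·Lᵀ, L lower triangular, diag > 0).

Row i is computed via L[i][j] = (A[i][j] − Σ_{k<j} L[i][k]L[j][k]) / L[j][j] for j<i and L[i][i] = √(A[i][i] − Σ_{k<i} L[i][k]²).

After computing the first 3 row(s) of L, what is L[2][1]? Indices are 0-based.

Step 1: L[0][0] = √(1) = 1.
  L[1][0] = (3) / L[0][0] = 3.
Step 2: L[1][1] = √(4) = 2.
  L[2][0] = (1) / L[0][0] = 1.
  L[2][1] = (-6) / L[1][1] = -3.
Step 3: L[2][2] = √(9) = 3.

L[2][1] = -3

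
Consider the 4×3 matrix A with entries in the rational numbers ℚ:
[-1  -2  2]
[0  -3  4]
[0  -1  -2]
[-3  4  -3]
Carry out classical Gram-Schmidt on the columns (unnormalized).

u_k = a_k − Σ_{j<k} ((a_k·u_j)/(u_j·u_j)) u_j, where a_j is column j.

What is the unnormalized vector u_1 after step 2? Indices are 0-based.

u_1 = (-3, -3, -1, 1)

Step 1: u_0 = a_0 = (-1, 0, 0, -3).
Step 2: u_1 = a_1 − (-1)·u_0 = (-3, -3, -1, 1).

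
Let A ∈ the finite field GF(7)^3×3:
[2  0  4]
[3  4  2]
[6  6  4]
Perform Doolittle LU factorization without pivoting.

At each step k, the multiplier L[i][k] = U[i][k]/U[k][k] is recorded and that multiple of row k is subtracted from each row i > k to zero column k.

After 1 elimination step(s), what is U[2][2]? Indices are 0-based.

U[2][2] = 6

k=0: U[0][0]=2
  eliminate (1,0): mult=5, new row 1: (0, 4, 3); set L[1][0]=5
  eliminate (2,0): mult=3, new row 2: (0, 6, 6); set L[2][0]=3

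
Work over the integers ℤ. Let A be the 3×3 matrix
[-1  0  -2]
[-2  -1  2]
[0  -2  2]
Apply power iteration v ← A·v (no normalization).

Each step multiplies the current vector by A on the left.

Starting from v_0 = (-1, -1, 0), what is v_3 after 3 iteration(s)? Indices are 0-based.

v_0 = (-1, -1, 0).
v_1 = A·v_0 = (1, 3, 2).
v_2 = A·v_1 = (-5, -1, -2).
v_3 = A·v_2 = (9, 7, -2).

v_3 = (9, 7, -2)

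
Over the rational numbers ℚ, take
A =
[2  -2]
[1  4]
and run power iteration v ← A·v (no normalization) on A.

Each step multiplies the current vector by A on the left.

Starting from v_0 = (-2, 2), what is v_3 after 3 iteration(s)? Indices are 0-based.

v_3 = (-88, 36)

v_0 = (-2, 2).
v_1 = A·v_0 = (-8, 6).
v_2 = A·v_1 = (-28, 16).
v_3 = A·v_2 = (-88, 36).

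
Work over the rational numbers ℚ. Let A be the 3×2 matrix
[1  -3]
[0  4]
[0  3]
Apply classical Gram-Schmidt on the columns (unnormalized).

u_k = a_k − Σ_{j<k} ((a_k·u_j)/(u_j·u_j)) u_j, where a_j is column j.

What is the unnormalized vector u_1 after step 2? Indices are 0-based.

Step 1: u_0 = a_0 = (1, 0, 0).
Step 2: u_1 = a_1 − (-3)·u_0 = (0, 4, 3).

u_1 = (0, 4, 3)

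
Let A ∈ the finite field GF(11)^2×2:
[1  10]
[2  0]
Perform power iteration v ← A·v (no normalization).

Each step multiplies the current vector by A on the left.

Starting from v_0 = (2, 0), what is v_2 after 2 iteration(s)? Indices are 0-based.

v_0 = (2, 0).
v_1 = A·v_0 = (2, 4).
v_2 = A·v_1 = (9, 4).

v_2 = (9, 4)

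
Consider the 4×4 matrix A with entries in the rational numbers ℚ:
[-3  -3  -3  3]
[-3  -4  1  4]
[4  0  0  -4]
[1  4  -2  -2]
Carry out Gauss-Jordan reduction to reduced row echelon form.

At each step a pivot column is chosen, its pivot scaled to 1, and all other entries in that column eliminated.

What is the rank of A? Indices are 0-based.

step 1: normalize row 0 (÷-3) = (1, 1, 1, -1)
  row 1: subtract -3×row0 = (0, -1, 4, 1)
  row 2: subtract 4×row0 = (0, -4, -4, 0)
  row 3: subtract 1×row0 = (0, 3, -3, -1)
step 2: normalize row 1 (÷-1) = (0, 1, -4, -1)
  row 0: subtract 1×row1 = (1, 0, 5, 0)
  row 2: subtract -4×row1 = (0, 0, -20, -4)
  row 3: subtract 3×row1 = (0, 0, 9, 2)
step 3: normalize row 2 (÷-20) = (0, 0, 1, 1/5)
  row 0: subtract 5×row2 = (1, 0, 0, -1)
  row 1: subtract -4×row2 = (0, 1, 0, -1/5)
  row 3: subtract 9×row2 = (0, 0, 0, 1/5)
step 4: normalize row 3 (÷1/5) = (0, 0, 0, 1)
  row 0: subtract -1×row3 = (1, 0, 0, 0)
  row 1: subtract -1/5×row3 = (0, 1, 0, 0)
  row 2: subtract 1/5×row3 = (0, 0, 1, 0)

rank = 4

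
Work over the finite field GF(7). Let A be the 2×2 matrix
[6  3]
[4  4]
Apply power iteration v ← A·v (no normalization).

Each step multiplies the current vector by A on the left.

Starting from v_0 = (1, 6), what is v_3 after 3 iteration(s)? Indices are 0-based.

v_0 = (1, 6).
v_1 = A·v_0 = (3, 0).
v_2 = A·v_1 = (4, 5).
v_3 = A·v_2 = (4, 1).

v_3 = (4, 1)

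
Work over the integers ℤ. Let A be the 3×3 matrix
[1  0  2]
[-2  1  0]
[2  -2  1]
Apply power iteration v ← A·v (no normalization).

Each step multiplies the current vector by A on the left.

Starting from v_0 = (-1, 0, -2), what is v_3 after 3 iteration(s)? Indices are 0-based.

v_3 = (-49, 38, -68)

v_0 = (-1, 0, -2).
v_1 = A·v_0 = (-5, 2, -4).
v_2 = A·v_1 = (-13, 12, -18).
v_3 = A·v_2 = (-49, 38, -68).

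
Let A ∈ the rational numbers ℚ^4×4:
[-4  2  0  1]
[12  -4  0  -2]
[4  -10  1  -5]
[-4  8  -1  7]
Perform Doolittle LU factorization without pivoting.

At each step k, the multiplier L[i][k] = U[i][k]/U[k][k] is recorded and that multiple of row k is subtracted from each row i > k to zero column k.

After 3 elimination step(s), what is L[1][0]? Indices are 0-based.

L[1][0] = -3

Step 1: pivot at (0,0) is -4.
  row1 ← row1 − (-3)·row0  ⇒  L[1][0]=-3, U row1=(0, 2, 0, 1)
  row2 ← row2 − (-1)·row0  ⇒  L[2][0]=-1, U row2=(0, -8, 1, -4)
  row3 ← row3 − (1)·row0  ⇒  L[3][0]=1, U row3=(0, 6, -1, 6)
Step 2: pivot at (1,1) is 2.
  row2 ← row2 − (-4)·row1  ⇒  L[2][1]=-4, U row2=(0, 0, 1, 0)
  row3 ← row3 − (3)·row1  ⇒  L[3][1]=3, U row3=(0, 0, -1, 3)
Step 3: pivot at (2,2) is 1.
  row3 ← row3 − (-1)·row2  ⇒  L[3][2]=-1, U row3=(0, 0, 0, 3)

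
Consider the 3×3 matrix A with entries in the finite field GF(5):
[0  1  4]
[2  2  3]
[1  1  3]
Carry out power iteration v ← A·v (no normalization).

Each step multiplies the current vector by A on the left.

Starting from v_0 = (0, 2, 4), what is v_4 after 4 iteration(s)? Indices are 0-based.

v_4 = (2, 2, 1)

v_0 = (0, 2, 4).
v_1 = A·v_0 = (3, 1, 4).
v_2 = A·v_1 = (2, 0, 1).
v_3 = A·v_2 = (4, 2, 0).
v_4 = A·v_3 = (2, 2, 1).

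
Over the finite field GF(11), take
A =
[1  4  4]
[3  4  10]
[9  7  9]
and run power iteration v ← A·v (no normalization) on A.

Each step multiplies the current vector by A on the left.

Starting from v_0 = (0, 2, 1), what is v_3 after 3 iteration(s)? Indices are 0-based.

v_0 = (0, 2, 1).
v_1 = A·v_0 = (1, 7, 1).
v_2 = A·v_1 = (0, 8, 1).
v_3 = A·v_2 = (3, 9, 10).

v_3 = (3, 9, 10)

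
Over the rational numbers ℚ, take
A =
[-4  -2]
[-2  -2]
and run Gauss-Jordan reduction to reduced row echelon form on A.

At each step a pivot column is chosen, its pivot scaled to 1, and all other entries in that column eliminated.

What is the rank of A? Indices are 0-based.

rank = 2

step 1: normalize row 0 (÷-4) = (1, 1/2)
  row 1: subtract -2×row0 = (0, -1)
step 2: normalize row 1 (÷-1) = (0, 1)
  row 0: subtract 1/2×row1 = (1, 0)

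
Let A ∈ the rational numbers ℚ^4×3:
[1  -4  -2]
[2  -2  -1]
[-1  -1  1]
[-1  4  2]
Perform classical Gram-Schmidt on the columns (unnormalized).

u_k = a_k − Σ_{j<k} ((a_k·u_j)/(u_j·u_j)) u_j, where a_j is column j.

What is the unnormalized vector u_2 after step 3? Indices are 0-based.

Step 1: u_0 = a_0 = (1, 2, -1, -1).
Step 2: u_1 = a_1 − (-11/7)·u_0 = (-17/7, 8/7, -18/7, 17/7).
Step 3: u_2 = a_2 − (-1)·u_0 − (7/23)·u_1 = (-6/23, 15/23, 18/23, 6/23).

u_2 = (-6/23, 15/23, 18/23, 6/23)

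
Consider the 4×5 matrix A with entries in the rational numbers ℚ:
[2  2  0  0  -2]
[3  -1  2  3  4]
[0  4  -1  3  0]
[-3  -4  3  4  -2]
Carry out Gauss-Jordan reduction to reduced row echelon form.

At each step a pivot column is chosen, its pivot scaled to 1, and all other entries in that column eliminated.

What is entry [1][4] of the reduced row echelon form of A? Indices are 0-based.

M[1][4] = -136/47

[1] R0 /= 2  ⇒  (1, 1, 0, 0, -1)
     R1 -= 3·R0  ⇒  (0, -4, 2, 3, 7)
     R3 -= -3·R0  ⇒  (0, -1, 3, 4, -5)
[2] R1 /= -4  ⇒  (0, 1, -1/2, -3/4, -7/4)
     R0 -= 1·R1  ⇒  (1, 0, 1/2, 3/4, 3/4)
     R2 -= 4·R1  ⇒  (0, 0, 1, 6, 7)
     R3 -= -1·R1  ⇒  (0, 0, 5/2, 13/4, -27/4)
[3] R2 /= 1  ⇒  (0, 0, 1, 6, 7)
     R0 -= 1/2·R2  ⇒  (1, 0, 0, -9/4, -11/4)
     R1 -= -1/2·R2  ⇒  (0, 1, 0, 9/4, 7/4)
     R3 -= 5/2·R2  ⇒  (0, 0, 0, -47/4, -97/4)
[4] R3 /= -47/4  ⇒  (0, 0, 0, 1, 97/47)
     R0 -= -9/4·R3  ⇒  (1, 0, 0, 0, 89/47)
     R1 -= 9/4·R3  ⇒  (0, 1, 0, 0, -136/47)
     R2 -= 6·R3  ⇒  (0, 0, 1, 0, -253/47)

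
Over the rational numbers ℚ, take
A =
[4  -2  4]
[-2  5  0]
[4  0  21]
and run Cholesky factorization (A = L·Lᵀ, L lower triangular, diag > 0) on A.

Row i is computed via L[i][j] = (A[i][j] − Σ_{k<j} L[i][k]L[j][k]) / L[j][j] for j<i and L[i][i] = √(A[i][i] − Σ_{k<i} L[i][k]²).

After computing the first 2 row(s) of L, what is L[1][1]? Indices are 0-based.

Step 1: L[0][0] = √(4) = 2.
  L[1][0] = (-2) / L[0][0] = -1.
Step 2: L[1][1] = √(4) = 2.

L[1][1] = 2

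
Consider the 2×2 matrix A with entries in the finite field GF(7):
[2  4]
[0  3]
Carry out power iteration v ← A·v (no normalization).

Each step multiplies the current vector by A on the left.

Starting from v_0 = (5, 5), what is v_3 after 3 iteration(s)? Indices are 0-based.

v_0 = (5, 5).
v_1 = A·v_0 = (2, 1).
v_2 = A·v_1 = (1, 3).
v_3 = A·v_2 = (0, 2).

v_3 = (0, 2)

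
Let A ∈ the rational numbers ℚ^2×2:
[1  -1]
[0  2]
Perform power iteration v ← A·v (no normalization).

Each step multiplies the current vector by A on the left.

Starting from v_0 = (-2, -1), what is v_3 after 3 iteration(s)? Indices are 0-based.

v_0 = (-2, -1).
v_1 = A·v_0 = (-1, -2).
v_2 = A·v_1 = (1, -4).
v_3 = A·v_2 = (5, -8).

v_3 = (5, -8)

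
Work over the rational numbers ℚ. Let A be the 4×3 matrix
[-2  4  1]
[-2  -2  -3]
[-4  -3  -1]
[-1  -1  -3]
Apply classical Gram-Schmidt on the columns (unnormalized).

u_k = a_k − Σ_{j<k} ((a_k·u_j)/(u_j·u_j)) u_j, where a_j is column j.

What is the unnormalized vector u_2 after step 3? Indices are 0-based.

u_2 = (-163/669, -1033/669, 326/223, -1520/669)

Step 1: u_0 = a_0 = (-2, -2, -4, -1).
Step 2: u_1 = a_1 − (9/25)·u_0 = (118/25, -32/25, -39/25, -16/25).
Step 3: u_2 = a_2 − (11/25)·u_0 − (301/669)·u_1 = (-163/669, -1033/669, 326/223, -1520/669).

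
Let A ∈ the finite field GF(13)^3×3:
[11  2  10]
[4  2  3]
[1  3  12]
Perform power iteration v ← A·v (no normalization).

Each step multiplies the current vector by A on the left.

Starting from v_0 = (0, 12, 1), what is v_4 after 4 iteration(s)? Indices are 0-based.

v_4 = (9, 9, 2)

v_0 = (0, 12, 1).
v_1 = A·v_0 = (8, 1, 9).
v_2 = A·v_1 = (11, 9, 2).
v_3 = A·v_2 = (3, 3, 10).
v_4 = A·v_3 = (9, 9, 2).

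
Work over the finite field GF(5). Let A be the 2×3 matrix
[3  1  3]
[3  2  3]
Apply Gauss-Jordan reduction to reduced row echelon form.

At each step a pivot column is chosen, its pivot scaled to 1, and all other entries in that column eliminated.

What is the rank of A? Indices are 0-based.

rank = 2

[1] R0 /= 3  ⇒  (1, 2, 1)
     R1 -= 3·R0  ⇒  (0, 1, 0)
[2] R1 /= 1  ⇒  (0, 1, 0)
     R0 -= 2·R1  ⇒  (1, 0, 1)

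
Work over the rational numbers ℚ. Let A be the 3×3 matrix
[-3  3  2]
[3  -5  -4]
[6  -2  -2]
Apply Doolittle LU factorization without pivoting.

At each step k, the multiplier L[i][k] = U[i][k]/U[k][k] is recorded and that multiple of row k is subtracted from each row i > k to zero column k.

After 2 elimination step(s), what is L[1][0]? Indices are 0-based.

[col 0] pivot -3
  R1 -= -1*R0 → (0, -2, -2)  (L[1][0] := -1)
  R2 -= -2*R0 → (0, 4, 2)  (L[2][0] := -2)
[col 1] pivot -2
  R2 -= -2*R1 → (0, 0, -2)  (L[2][1] := -2)

L[1][0] = -1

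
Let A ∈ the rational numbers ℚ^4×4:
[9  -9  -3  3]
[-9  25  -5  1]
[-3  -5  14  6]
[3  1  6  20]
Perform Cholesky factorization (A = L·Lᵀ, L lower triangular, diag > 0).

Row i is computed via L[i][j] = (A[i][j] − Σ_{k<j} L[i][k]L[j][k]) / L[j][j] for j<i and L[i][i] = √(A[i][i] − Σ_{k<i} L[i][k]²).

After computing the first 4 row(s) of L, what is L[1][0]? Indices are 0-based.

L[1][0] = -3

Step 1: L[0][0] = √(9) = 3.
  L[1][0] = (-9) / L[0][0] = -3.
Step 2: L[1][1] = √(16) = 4.
  L[2][0] = (-3) / L[0][0] = -1.
  L[2][1] = (-8) / L[1][1] = -2.
Step 3: L[2][2] = √(9) = 3.
  L[3][0] = (3) / L[0][0] = 1.
  L[3][1] = (4) / L[1][1] = 1.
  L[3][2] = (9) / L[2][2] = 3.
Step 4: L[3][3] = √(9) = 3.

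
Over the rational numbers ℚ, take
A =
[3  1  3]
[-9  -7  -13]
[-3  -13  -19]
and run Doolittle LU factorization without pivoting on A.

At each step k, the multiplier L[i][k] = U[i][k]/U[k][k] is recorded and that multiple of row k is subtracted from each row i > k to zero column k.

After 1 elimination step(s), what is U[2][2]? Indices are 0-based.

Step 1: pivot at (0,0) is 3.
  row1 ← row1 − (-3)·row0  ⇒  L[1][0]=-3, U row1=(0, -4, -4)
  row2 ← row2 − (-1)·row0  ⇒  L[2][0]=-1, U row2=(0, -12, -16)

U[2][2] = -16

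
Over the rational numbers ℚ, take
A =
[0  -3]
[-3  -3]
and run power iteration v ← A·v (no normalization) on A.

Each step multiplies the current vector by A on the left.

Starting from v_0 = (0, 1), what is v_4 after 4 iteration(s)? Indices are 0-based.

v_0 = (0, 1).
v_1 = A·v_0 = (-3, -3).
v_2 = A·v_1 = (9, 18).
v_3 = A·v_2 = (-54, -81).
v_4 = A·v_3 = (243, 405).

v_4 = (243, 405)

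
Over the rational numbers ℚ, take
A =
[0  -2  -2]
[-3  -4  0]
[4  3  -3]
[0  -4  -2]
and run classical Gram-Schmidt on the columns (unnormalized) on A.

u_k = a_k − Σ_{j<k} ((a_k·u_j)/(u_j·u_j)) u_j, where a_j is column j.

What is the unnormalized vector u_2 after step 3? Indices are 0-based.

Step 1: u_0 = a_0 = (0, -3, 4, 0).
Step 2: u_1 = a_1 − (24/25)·u_0 = (-2, -28/25, -21/25, -4).
Step 3: u_2 = a_2 − (-12/25)·u_0 − (121/183)·u_1 = (-124/183, -128/183, -32/61, 118/183).

u_2 = (-124/183, -128/183, -32/61, 118/183)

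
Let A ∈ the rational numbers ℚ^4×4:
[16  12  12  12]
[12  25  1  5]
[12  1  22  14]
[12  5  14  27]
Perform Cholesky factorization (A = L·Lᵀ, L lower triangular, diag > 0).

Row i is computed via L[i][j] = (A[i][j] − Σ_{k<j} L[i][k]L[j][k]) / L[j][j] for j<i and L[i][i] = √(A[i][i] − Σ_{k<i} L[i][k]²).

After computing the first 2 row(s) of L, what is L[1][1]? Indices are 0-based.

L[1][1] = 4

Step 1: L[0][0] = √(16) = 4.
  L[1][0] = (12) / L[0][0] = 3.
Step 2: L[1][1] = √(16) = 4.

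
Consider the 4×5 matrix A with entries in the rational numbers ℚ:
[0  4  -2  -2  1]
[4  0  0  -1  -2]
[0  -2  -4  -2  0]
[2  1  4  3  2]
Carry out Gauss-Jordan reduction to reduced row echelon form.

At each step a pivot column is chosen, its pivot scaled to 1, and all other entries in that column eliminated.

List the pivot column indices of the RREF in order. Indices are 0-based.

pivot columns: 0, 1, 2, 3

[1] R0 <-> R1
[1] R0 /= 4  ⇒  (1, 0, 0, -1/4, -1/2)
     R3 -= 2·R0  ⇒  (0, 1, 4, 7/2, 3)
[2] R1 /= 4  ⇒  (0, 1, -1/2, -1/2, 1/4)
     R2 -= -2·R1  ⇒  (0, 0, -5, -3, 1/2)
     R3 -= 1·R1  ⇒  (0, 0, 9/2, 4, 11/4)
[3] R2 /= -5  ⇒  (0, 0, 1, 3/5, -1/10)
     R1 -= -1/2·R2  ⇒  (0, 1, 0, -1/5, 1/5)
     R3 -= 9/2·R2  ⇒  (0, 0, 0, 13/10, 16/5)
[4] R3 /= 13/10  ⇒  (0, 0, 0, 1, 32/13)
     R0 -= -1/4·R3  ⇒  (1, 0, 0, 0, 3/26)
     R1 -= -1/5·R3  ⇒  (0, 1, 0, 0, 9/13)
     R2 -= 3/5·R3  ⇒  (0, 0, 1, 0, -41/26)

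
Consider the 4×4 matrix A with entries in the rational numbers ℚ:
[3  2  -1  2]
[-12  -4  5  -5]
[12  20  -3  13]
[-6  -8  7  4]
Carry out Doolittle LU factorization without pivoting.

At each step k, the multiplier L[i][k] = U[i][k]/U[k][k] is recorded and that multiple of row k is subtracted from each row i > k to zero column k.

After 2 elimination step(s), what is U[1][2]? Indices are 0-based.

k=0: U[0][0]=3
  eliminate (1,0): mult=-4, new row 1: (0, 4, 1, 3); set L[1][0]=-4
  eliminate (2,0): mult=4, new row 2: (0, 12, 1, 5); set L[2][0]=4
  eliminate (3,0): mult=-2, new row 3: (0, -4, 5, 8); set L[3][0]=-2
k=1: U[1][1]=4
  eliminate (2,1): mult=3, new row 2: (0, 0, -2, -4); set L[2][1]=3
  eliminate (3,1): mult=-1, new row 3: (0, 0, 6, 11); set L[3][1]=-1

U[1][2] = 1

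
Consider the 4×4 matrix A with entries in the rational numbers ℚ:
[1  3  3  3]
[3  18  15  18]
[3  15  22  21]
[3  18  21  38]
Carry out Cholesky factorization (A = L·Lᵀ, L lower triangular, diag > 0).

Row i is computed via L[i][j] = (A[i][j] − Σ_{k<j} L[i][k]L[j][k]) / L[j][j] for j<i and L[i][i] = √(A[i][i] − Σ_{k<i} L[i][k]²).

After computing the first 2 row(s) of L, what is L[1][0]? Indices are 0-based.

L[1][0] = 3

Step 1: L[0][0] = √(1) = 1.
  L[1][0] = (3) / L[0][0] = 3.
Step 2: L[1][1] = √(9) = 3.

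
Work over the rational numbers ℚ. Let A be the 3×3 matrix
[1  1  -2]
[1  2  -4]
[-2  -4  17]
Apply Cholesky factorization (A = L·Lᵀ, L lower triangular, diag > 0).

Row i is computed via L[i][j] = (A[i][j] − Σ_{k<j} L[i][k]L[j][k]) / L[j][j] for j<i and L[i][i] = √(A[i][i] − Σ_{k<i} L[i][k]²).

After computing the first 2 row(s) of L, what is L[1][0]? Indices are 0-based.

Step 1: L[0][0] = √(1) = 1.
  L[1][0] = (1) / L[0][0] = 1.
Step 2: L[1][1] = √(1) = 1.

L[1][0] = 1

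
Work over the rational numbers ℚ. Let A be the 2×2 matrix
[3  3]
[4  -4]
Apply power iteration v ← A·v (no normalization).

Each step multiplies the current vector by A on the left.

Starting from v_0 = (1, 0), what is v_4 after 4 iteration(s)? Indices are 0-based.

v_0 = (1, 0).
v_1 = A·v_0 = (3, 4).
v_2 = A·v_1 = (21, -4).
v_3 = A·v_2 = (51, 100).
v_4 = A·v_3 = (453, -196).

v_4 = (453, -196)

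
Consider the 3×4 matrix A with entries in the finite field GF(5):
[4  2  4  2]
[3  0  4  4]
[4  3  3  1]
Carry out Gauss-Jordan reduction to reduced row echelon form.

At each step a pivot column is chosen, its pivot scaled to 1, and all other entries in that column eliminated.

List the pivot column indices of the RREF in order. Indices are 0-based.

pivot columns: 0, 1, 2

pivot(0,0)=4: scale R0 → (1, 3, 1, 3)
  clear (1,0): R1 −= (3)R0 → (0, 1, 1, 0)
  clear (2,0): R2 −= (4)R0 → (0, 1, 4, 4)
pivot(1,1)=1: scale R1 → (0, 1, 1, 0)
  clear (0,1): R0 −= (3)R1 → (1, 0, 3, 3)
  clear (2,1): R2 −= (1)R1 → (0, 0, 3, 4)
pivot(2,2)=3: scale R2 → (0, 0, 1, 3)
  clear (0,2): R0 −= (3)R2 → (1, 0, 0, 4)
  clear (1,2): R1 −= (1)R2 → (0, 1, 0, 2)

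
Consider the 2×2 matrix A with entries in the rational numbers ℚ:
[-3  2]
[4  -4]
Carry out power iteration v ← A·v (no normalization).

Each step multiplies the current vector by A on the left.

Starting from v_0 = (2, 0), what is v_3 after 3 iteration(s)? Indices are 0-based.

v_3 = (-214, 360)

v_0 = (2, 0).
v_1 = A·v_0 = (-6, 8).
v_2 = A·v_1 = (34, -56).
v_3 = A·v_2 = (-214, 360).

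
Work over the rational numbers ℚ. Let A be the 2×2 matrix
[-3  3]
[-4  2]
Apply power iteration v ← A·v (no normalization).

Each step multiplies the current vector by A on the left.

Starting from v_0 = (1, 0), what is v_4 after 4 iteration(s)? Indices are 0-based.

v_0 = (1, 0).
v_1 = A·v_0 = (-3, -4).
v_2 = A·v_1 = (-3, 4).
v_3 = A·v_2 = (21, 20).
v_4 = A·v_3 = (-3, -44).

v_4 = (-3, -44)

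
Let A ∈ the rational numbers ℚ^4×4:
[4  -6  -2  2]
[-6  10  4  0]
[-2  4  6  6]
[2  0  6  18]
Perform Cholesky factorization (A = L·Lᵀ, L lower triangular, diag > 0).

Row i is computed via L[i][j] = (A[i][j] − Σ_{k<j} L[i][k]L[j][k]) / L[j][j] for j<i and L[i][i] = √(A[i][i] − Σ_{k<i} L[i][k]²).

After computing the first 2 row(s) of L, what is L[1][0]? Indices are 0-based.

L[1][0] = -3

Step 1: L[0][0] = √(4) = 2.
  L[1][0] = (-6) / L[0][0] = -3.
Step 2: L[1][1] = √(1) = 1.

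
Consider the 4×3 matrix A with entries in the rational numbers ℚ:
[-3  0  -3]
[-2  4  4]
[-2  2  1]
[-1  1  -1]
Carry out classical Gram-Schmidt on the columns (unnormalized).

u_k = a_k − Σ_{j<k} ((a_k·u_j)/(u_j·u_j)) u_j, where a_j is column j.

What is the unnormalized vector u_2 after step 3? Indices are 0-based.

Step 1: u_0 = a_0 = (-3, -2, -2, -1).
Step 2: u_1 = a_1 − (-13/18)·u_0 = (-13/6, 23/9, 5/9, 5/18).
Step 3: u_2 = a_2 − (0)·u_0 − (306/209)·u_1 = (36/209, 54/209, 39/209, -294/209).

u_2 = (36/209, 54/209, 39/209, -294/209)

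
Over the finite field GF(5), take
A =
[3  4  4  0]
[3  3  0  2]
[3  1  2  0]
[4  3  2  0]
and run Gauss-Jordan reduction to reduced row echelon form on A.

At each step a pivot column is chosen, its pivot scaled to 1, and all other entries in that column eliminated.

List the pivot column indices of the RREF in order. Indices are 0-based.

pivot columns: 0, 1, 2, 3

step 1: normalize row 0 (÷3) = (1, 3, 3, 0)
  row 1: subtract 3×row0 = (0, 4, 1, 2)
  row 2: subtract 3×row0 = (0, 2, 3, 0)
  row 3: subtract 4×row0 = (0, 1, 0, 0)
step 2: normalize row 1 (÷4) = (0, 1, 4, 3)
  row 0: subtract 3×row1 = (1, 0, 1, 1)
  row 2: subtract 2×row1 = (0, 0, 0, 4)
  row 3: subtract 1×row1 = (0, 0, 1, 2)
step 3: exchange rows 2,3
step 3: normalize row 2 (÷1) = (0, 0, 1, 2)
  row 0: subtract 1×row2 = (1, 0, 0, 4)
  row 1: subtract 4×row2 = (0, 1, 0, 0)
step 4: normalize row 3 (÷4) = (0, 0, 0, 1)
  row 0: subtract 4×row3 = (1, 0, 0, 0)
  row 2: subtract 2×row3 = (0, 0, 1, 0)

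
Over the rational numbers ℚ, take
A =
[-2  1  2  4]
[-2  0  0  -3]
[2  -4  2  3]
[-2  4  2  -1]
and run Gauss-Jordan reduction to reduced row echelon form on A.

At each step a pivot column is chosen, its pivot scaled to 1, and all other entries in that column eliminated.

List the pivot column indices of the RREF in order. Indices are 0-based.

pivot columns: 0, 1, 2, 3

pivot(0,0)=-2: scale R0 → (1, -1/2, -1, -2)
  clear (1,0): R1 −= (-2)R0 → (0, -1, -2, -7)
  clear (2,0): R2 −= (2)R0 → (0, -3, 4, 7)
  clear (3,0): R3 −= (-2)R0 → (0, 3, 0, -5)
pivot(1,1)=-1: scale R1 → (0, 1, 2, 7)
  clear (0,1): R0 −= (-1/2)R1 → (1, 0, 0, 3/2)
  clear (2,1): R2 −= (-3)R1 → (0, 0, 10, 28)
  clear (3,1): R3 −= (3)R1 → (0, 0, -6, -26)
pivot(2,2)=10: scale R2 → (0, 0, 1, 14/5)
  clear (1,2): R1 −= (2)R2 → (0, 1, 0, 7/5)
  clear (3,2): R3 −= (-6)R2 → (0, 0, 0, -46/5)
pivot(3,3)=-46/5: scale R3 → (0, 0, 0, 1)
  clear (0,3): R0 −= (3/2)R3 → (1, 0, 0, 0)
  clear (1,3): R1 −= (7/5)R3 → (0, 1, 0, 0)
  clear (2,3): R2 −= (14/5)R3 → (0, 0, 1, 0)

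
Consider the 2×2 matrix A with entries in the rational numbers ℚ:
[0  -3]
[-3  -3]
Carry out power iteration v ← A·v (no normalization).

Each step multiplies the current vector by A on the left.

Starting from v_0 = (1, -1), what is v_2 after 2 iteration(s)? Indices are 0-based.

v_0 = (1, -1).
v_1 = A·v_0 = (3, 0).
v_2 = A·v_1 = (0, -9).

v_2 = (0, -9)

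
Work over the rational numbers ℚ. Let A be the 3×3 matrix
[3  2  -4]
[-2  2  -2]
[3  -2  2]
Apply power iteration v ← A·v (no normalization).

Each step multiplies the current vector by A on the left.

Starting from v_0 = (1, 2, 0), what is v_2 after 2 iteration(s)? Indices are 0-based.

v_2 = (29, -8, 15)

v_0 = (1, 2, 0).
v_1 = A·v_0 = (7, 2, -1).
v_2 = A·v_1 = (29, -8, 15).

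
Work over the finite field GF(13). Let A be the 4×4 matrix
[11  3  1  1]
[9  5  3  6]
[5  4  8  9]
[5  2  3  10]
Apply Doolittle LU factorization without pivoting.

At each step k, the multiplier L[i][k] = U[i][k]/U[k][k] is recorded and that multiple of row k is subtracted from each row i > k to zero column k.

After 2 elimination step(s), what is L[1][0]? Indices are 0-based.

L[1][0] = 2

Step 1: pivot at (0,0) is 11.
  row1 ← row1 − (2)·row0  ⇒  L[1][0]=2, U row1=(0, 12, 1, 4)
  row2 ← row2 − (4)·row0  ⇒  L[2][0]=4, U row2=(0, 5, 4, 5)
  row3 ← row3 − (4)·row0  ⇒  L[3][0]=4, U row3=(0, 3, 12, 6)
Step 2: pivot at (1,1) is 12.
  row2 ← row2 − (8)·row1  ⇒  L[2][1]=8, U row2=(0, 0, 9, 12)
  row3 ← row3 − (10)·row1  ⇒  L[3][1]=10, U row3=(0, 0, 2, 5)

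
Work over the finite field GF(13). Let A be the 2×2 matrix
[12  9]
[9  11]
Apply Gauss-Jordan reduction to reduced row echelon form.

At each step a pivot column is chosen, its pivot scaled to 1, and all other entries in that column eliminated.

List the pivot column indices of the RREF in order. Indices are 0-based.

pivot(0,0)=12: scale R0 → (1, 4)
  clear (1,0): R1 −= (9)R0 → (0, 1)
pivot(1,1)=1: scale R1 → (0, 1)
  clear (0,1): R0 −= (4)R1 → (1, 0)

pivot columns: 0, 1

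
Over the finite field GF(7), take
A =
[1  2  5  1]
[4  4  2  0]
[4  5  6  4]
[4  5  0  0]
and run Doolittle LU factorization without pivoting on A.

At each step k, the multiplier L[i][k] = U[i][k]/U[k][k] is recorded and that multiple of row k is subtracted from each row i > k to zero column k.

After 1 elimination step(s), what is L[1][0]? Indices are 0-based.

Step 1: pivot at (0,0) is 1.
  row1 ← row1 − (4)·row0  ⇒  L[1][0]=4, U row1=(0, 3, 3, 3)
  row2 ← row2 − (4)·row0  ⇒  L[2][0]=4, U row2=(0, 4, 0, 0)
  row3 ← row3 − (4)·row0  ⇒  L[3][0]=4, U row3=(0, 4, 1, 3)

L[1][0] = 4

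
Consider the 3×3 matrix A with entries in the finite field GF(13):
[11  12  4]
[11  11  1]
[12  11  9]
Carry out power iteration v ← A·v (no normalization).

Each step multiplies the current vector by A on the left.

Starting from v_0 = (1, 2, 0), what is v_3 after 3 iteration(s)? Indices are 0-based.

v_3 = (11, 5, 1)

v_0 = (1, 2, 0).
v_1 = A·v_0 = (9, 7, 8).
v_2 = A·v_1 = (7, 2, 10).
v_3 = A·v_2 = (11, 5, 1).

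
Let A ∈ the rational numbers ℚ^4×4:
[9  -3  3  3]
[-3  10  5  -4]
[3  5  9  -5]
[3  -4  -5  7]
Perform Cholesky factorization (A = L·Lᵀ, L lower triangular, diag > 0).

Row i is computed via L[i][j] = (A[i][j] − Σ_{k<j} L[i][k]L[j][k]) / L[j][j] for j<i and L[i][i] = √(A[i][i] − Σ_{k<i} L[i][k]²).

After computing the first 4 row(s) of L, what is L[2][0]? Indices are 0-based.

L[2][0] = 1

Step 1: L[0][0] = √(9) = 3.
  L[1][0] = (-3) / L[0][0] = -1.
Step 2: L[1][1] = √(9) = 3.
  L[2][0] = (3) / L[0][0] = 1.
  L[2][1] = (6) / L[1][1] = 2.
Step 3: L[2][2] = √(4) = 2.
  L[3][0] = (3) / L[0][0] = 1.
  L[3][1] = (-3) / L[1][1] = -1.
  L[3][2] = (-4) / L[2][2] = -2.
Step 4: L[3][3] = √(1) = 1.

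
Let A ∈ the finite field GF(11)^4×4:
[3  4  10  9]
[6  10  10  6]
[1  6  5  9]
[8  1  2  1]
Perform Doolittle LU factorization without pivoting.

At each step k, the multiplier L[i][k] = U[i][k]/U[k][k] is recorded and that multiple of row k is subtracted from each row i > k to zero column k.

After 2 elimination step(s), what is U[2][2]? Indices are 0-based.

k=0: U[0][0]=3
  eliminate (1,0): mult=2, new row 1: (0, 2, 1, 10); set L[1][0]=2
  eliminate (2,0): mult=4, new row 2: (0, 1, 9, 6); set L[2][0]=4
  eliminate (3,0): mult=10, new row 3: (0, 5, 1, 10); set L[3][0]=10
k=1: U[1][1]=2
  eliminate (2,1): mult=6, new row 2: (0, 0, 3, 1); set L[2][1]=6
  eliminate (3,1): mult=8, new row 3: (0, 0, 4, 7); set L[3][1]=8

U[2][2] = 3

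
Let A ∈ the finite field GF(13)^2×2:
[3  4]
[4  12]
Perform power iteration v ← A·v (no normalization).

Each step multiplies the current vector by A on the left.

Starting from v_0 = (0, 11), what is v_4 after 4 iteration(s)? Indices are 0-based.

v_0 = (0, 11).
v_1 = A·v_0 = (5, 2).
v_2 = A·v_1 = (10, 5).
v_3 = A·v_2 = (11, 9).
v_4 = A·v_3 = (4, 9).

v_4 = (4, 9)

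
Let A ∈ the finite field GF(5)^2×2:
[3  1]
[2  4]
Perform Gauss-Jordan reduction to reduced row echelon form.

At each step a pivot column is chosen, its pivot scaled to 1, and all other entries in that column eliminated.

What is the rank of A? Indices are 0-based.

rank = 1

[1] R0 /= 3  ⇒  (1, 2)
     R1 -= 2·R0  ⇒  (0, 0)
column 1 empty below row 1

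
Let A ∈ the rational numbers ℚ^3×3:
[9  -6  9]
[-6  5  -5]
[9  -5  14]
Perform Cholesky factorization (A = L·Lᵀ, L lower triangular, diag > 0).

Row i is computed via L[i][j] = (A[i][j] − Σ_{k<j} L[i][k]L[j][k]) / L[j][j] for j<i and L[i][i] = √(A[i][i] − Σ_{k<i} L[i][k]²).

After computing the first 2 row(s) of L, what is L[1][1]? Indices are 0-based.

L[1][1] = 1

Step 1: L[0][0] = √(9) = 3.
  L[1][0] = (-6) / L[0][0] = -2.
Step 2: L[1][1] = √(1) = 1.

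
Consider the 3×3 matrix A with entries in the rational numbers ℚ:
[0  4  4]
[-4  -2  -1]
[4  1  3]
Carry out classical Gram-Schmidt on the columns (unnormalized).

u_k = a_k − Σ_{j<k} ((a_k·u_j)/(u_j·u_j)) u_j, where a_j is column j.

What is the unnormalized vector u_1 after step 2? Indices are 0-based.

u_1 = (4, -1/2, -1/2)

Step 1: u_0 = a_0 = (0, -4, 4).
Step 2: u_1 = a_1 − (3/8)·u_0 = (4, -1/2, -1/2).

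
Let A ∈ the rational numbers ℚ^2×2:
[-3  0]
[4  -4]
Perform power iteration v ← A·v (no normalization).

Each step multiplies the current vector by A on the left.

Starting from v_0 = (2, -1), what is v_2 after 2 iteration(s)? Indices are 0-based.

v_2 = (18, -72)

v_0 = (2, -1).
v_1 = A·v_0 = (-6, 12).
v_2 = A·v_1 = (18, -72).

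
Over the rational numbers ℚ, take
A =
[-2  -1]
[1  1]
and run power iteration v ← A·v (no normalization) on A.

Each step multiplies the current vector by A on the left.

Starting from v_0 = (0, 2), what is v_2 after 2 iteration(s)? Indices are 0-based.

v_2 = (2, 0)

v_0 = (0, 2).
v_1 = A·v_0 = (-2, 2).
v_2 = A·v_1 = (2, 0).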